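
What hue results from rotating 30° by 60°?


New hue = (H + rotation) mod 360
New hue = (30 + 60) mod 360
= 90 mod 360
= 90°


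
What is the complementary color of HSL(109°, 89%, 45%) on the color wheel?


Complement = opposite side of color wheel = hue + 180°
H' = (109 + 180) mod 360 = 289°
S and L unchanged.
= HSL(289°, 89%, 45%)


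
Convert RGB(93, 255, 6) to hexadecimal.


R = 93 → 5D (hex)
G = 255 → FF (hex)
B = 6 → 06 (hex)
Hex = #5DFF06


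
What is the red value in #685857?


Color: #685857
R = 68 = 104
G = 58 = 88
B = 57 = 87
Red = 104


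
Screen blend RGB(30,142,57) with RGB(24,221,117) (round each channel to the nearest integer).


Screen: C = 255 - (255-A)×(255-B)/255, rounded to nearest integer
R: 255 - (255-30)×(255-24)/255 = 255 - 51975/255 ≈ 255 - 203.824 = 51.176 → 51
G: 255 - (255-142)×(255-221)/255 = 255 - 3842/255 ≈ 255 - 15.067 = 239.933 → 240
B: 255 - (255-57)×(255-117)/255 = 255 - 27324/255 ≈ 255 - 107.153 = 147.847 → 148
= RGB(51, 240, 148)


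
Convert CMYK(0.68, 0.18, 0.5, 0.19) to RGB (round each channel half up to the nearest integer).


R = 255 × (1-C) × (1-K) = 255 × 0.32 × 0.81 = 66.096 → 66
G = 255 × (1-M) × (1-K) = 255 × 0.82 × 0.81 = 169.371 → 169
B = 255 × (1-Y) × (1-K) = 255 × 0.50 × 0.81 = 103.275 → 103
= RGB(66, 169, 103)


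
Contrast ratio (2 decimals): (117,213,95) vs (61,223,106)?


Linearize each sRGB channel c=v/255: c/12.92 if c ≤ 0.04045 else ((c+0.055)/1.055)^2.4
L = 0.2126×R_lin + 0.7152×G_lin + 0.0722×B_lin
Color 1 (117,213,95):
  R=117: 117/255≈0.4588 > 0.04045 → ((0.4588+0.055)/1.055)^2.4 ≈ 0.17789
  G=213: 213/255≈0.8353 > 0.04045 → ((0.8353+0.055)/1.055)^2.4 ≈ 0.66539
  B=95: 95/255≈0.3725 > 0.04045 → ((0.3725+0.055)/1.055)^2.4 ≈ 0.11444
  L1 = 0.2126×0.17789 + 0.7152×0.66539 + 0.0722×0.11444 ≈ 0.52197
Color 2 (61,223,106):
  R=61: 61/255≈0.2392 > 0.04045 → ((0.2392+0.055)/1.055)^2.4 ≈ 0.04667
  G=223: 223/255≈0.8745 > 0.04045 → ((0.8745+0.055)/1.055)^2.4 ≈ 0.73791
  B=106: 106/255≈0.4157 > 0.04045 → ((0.4157+0.055)/1.055)^2.4 ≈ 0.14413
  L2 = 0.2126×0.04667 + 0.7152×0.73791 + 0.0722×0.14413 ≈ 0.54808
Lighter = 0.54808, Darker = 0.52197
Ratio = (L_lighter + 0.05) / (L_darker + 0.05)
Ratio = (0.54808 + 0.05) / (0.52197 + 0.05) = 0.59808 / 0.57197 ≈ 1.0457
Ratio ≈ 1.05:1


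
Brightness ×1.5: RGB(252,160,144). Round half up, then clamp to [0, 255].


Multiply each channel by 1.5, round half up, clamp to [0, 255]
R: 252×1.5 = 378 → clamp → 255
G: 160×1.5 = 240
B: 144×1.5 = 216
= RGB(255, 240, 216)


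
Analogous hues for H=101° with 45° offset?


Base hue: 101°
Left analog: (101 - 45) mod 360 = 56°
Right analog: (101 + 45) mod 360 = 146°
Analogous hues = 56° and 146°


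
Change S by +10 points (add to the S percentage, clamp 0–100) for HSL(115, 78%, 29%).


Original S = 78%
Adjustment = +10 percentage points
New S = 78 + (10) = 88
Clamp to [0, 100] → 88
= HSL(115°, 88%, 29%)


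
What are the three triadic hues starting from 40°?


Triadic: equally spaced at 120° intervals
H1 = 40°
H2 = (40 + 120) mod 360 = 160°
H3 = (40 + 240) mod 360 = 280°
Triadic = 40°, 160°, 280°


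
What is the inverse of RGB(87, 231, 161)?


Invert: (255-R, 255-G, 255-B)
R: 255-87 = 168
G: 255-231 = 24
B: 255-161 = 94
= RGB(168, 24, 94)


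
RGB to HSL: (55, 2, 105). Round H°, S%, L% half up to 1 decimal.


Normalize: R'=55/255≈0.2157, G'=2/255≈0.0078, B'=105/255≈0.4118
Max=105/255, Min=2/255, Δ=Max-Min=103/255
L = (Max+Min)/2 = (105+2)/510 = 107/510 = 0.20980… → L = 21.0%
L ≤ 0.5 → S = Δ/(Max+Min) = 103/(105+2) = 103/107 = 0.96261… → S = 96.3%
(the 1/255 factors cancel in S and H, so raw channel differences can be used)
Max is B' → H = 60 × ((R-G)/Δ + 4) = 60 × ((55-2)/103 + 4)
  53/103 + 4 = 0.5145… + 4 = 4.5145…
  H = 60 × 4.5145… = 270.873…° → H = 270.9°
= HSL(270.9°, 96.3%, 21.0%)


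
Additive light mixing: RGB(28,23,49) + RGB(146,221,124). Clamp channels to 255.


Additive: each channel = min(255, C₁+C₂)
R: 28+146 = 174 → 174
G: 23+221 = 244 → 244
B: 49+124 = 173 → 173
= RGB(174, 244, 173)


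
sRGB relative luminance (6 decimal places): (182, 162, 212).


Linearize each channel (sRGB transfer function): c = v/255; c_lin = c/12.92 if c ≤ 0.04045, else ((c+0.055)/1.055)^2.4
  R: 182/255 ≈ 0.713725 > 0.04045 → ((0.713725+0.055)/1.055)^2.4 ≈ 0.467784
  G: 162/255 ≈ 0.635294 > 0.04045 → ((0.635294+0.055)/1.055)^2.4 ≈ 0.361307
  B: 212/255 ≈ 0.831373 > 0.04045 → ((0.831373+0.055)/1.055)^2.4 ≈ 0.658375
R_lin = 0.467784, G_lin = 0.361307, B_lin = 0.658375
L = 0.2126×R + 0.7152×G + 0.0722×B
L = 0.2126×0.467784 + 0.7152×0.361307 + 0.0722×0.658375
L ≈ 0.405392


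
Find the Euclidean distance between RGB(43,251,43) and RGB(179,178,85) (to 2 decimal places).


d = √[(R₁-R₂)² + (G₁-G₂)² + (B₁-B₂)²]
d = √[(43-179)² + (251-178)² + (43-85)²]
d = √[18496 + 5329 + 1764]
d = √25589
d ≈ 159.97


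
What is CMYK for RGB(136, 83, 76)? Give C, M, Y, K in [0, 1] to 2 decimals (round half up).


R'=136/255≈0.5333, G'=83/255≈0.3255, B'=76/255≈0.2980
K = 1 - max(R',G',B') = 1 - 136/255 = 119/255 = 0.46666… → 0.47
(1-R'-K)/(1-K) simplifies to (max-R)/max with max = 136:
C = (136-136)/136 = 0/136 = 0 → 0.00
M = (136-83)/136 = 53/136 = 0.38970… → 0.39
Y = (136-76)/136 = 60/136 = 0.44117… → 0.44
= CMYK(0.00, 0.39, 0.44, 0.47)


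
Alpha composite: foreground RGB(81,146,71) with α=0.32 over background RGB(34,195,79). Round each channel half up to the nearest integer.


C = α×F + (1-α)×B, with 1-α = 0.68
R: 0.32×81 + 0.68×34 = 25.92 + 23.12 = 49.04 → 49
G: 0.32×146 + 0.68×195 = 46.72 + 132.60 = 179.32 → 179
B: 0.32×71 + 0.68×79 = 22.72 + 53.72 = 76.44 → 76
= RGB(49, 179, 76)


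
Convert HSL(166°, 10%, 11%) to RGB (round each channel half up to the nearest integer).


H=166°, S=0.10, L=0.11
C = (1-|2L-1|)×S = (1-|-0.78|)×0.10 = 0.022
H' = H/60 = 166/60 ≈ 2.7667; X = C×(1-|H' mod 2 - 1|) ≈ 0.0169
m = L - C/2 = 0.11 - 0.011 = 0.099
Sector ⌊H'⌋ = 2 → (R',G',B') = (0.0, 0.022, ≈0.0169)
RGB = ((R'+m)×255, (G'+m)×255, (B'+m)×255) = (25.245, 30.855, 29.546)
Round half up → RGB(25, 31, 30)


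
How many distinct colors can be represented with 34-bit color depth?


Colors = 2^bits = 2^34
= 17,179,869,184 colors


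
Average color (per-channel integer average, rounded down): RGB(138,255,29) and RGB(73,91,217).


Midpoint: each channel = ⌊(C₁+C₂)/2⌋
R: ⌊(138+73)/2⌋ = 105
G: ⌊(255+91)/2⌋ = 173
B: ⌊(29+217)/2⌋ = 123
= RGB(105, 173, 123)


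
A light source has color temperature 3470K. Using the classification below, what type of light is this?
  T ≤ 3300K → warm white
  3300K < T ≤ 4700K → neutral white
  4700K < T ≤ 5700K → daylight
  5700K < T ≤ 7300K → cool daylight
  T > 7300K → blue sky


Temperature: 3470K
3300K < 3470K ≤ 4700K → neutral white
Classification: neutral white


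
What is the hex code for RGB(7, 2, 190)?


R = 7 → 07 (hex)
G = 2 → 02 (hex)
B = 190 → BE (hex)
Hex = #0702BE


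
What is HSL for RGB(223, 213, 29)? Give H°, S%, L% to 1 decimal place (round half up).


Normalize: R'=223/255≈0.8745, G'=213/255≈0.8353, B'=29/255≈0.1137
Max=223/255, Min=29/255, Δ=Max-Min=194/255
L = (Max+Min)/2 = (223+29)/510 = 252/510 = 0.49411… → L = 49.4%
L ≤ 0.5 → S = Δ/(Max+Min) = 194/(223+29) = 194/252 = 0.76984… → S = 77.0%
(the 1/255 factors cancel in S and H, so raw channel differences can be used)
Max is R' → H = 60 × (((G-B)/Δ) mod 6) = 60 × (((213-29)/194) mod 6)
  184/194 = 0.9484…
  H = 60 × 0.9484… = 56.907…° → H = 56.9°
= HSL(56.9°, 77.0%, 49.4%)


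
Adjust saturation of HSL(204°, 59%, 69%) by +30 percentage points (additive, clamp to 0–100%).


Original S = 59%
Adjustment = +30 percentage points
New S = 59 + (30) = 89
Clamp to [0, 100] → 89
= HSL(204°, 89%, 69%)


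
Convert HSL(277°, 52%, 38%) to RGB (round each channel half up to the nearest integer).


H=277°, S=0.52, L=0.38
C = (1-|2L-1|)×S = (1-|-0.24|)×0.52 = 0.3952
H' = H/60 = 277/60 ≈ 4.6167; X = C×(1-|H' mod 2 - 1|) ≈ 0.2437
m = L - C/2 = 0.38 - 0.1976 = 0.1824
Sector ⌊H'⌋ = 4 → (R',G',B') = (≈0.2437, 0.0, 0.3952)
RGB = ((R'+m)×255, (G'+m)×255, (B'+m)×255) = (108.6572, 46.512, 147.288)
Round half up → RGB(109, 47, 147)


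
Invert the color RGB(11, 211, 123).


Invert: (255-R, 255-G, 255-B)
R: 255-11 = 244
G: 255-211 = 44
B: 255-123 = 132
= RGB(244, 44, 132)


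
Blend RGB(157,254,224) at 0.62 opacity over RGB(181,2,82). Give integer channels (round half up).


C = α×F + (1-α)×B, with 1-α = 0.38
R: 0.62×157 + 0.38×181 = 97.34 + 68.78 = 166.12 → 166
G: 0.62×254 + 0.38×2 = 157.48 + 0.76 = 158.24 → 158
B: 0.62×224 + 0.38×82 = 138.88 + 31.16 = 170.04 → 170
= RGB(166, 158, 170)


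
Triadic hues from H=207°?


Triadic: equally spaced at 120° intervals
H1 = 207°
H2 = (207 + 120) mod 360 = 327°
H3 = (207 + 240) mod 360 = 87°
Triadic = 207°, 327°, 87°


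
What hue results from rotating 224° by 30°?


New hue = (H + rotation) mod 360
New hue = (224 + 30) mod 360
= 254 mod 360
= 254°


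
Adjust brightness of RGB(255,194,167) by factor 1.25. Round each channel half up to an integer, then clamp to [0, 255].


Multiply each channel by 1.25, round half up, clamp to [0, 255]
R: 255×1.25 = 318.75 → round → 319 → clamp → 255
G: 194×1.25 = 242.5 → round → 243
B: 167×1.25 = 208.75 → round → 209
= RGB(255, 243, 209)


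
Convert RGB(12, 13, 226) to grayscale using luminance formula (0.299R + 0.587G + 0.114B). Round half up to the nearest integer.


Gray = 0.299×R + 0.587×G + 0.114×B
Gray = 0.299×12 + 0.587×13 + 0.114×226
Gray = 3.588 + 7.631 + 25.764
Gray = 36.983 → round half up → 37
Gray = 37


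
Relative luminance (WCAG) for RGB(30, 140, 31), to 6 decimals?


Linearize each channel (sRGB transfer function): c = v/255; c_lin = c/12.92 if c ≤ 0.04045, else ((c+0.055)/1.055)^2.4
  R: 30/255 ≈ 0.117647 > 0.04045 → ((0.117647+0.055)/1.055)^2.4 ≈ 0.012983
  G: 140/255 ≈ 0.549020 > 0.04045 → ((0.549020+0.055)/1.055)^2.4 ≈ 0.262251
  B: 31/255 ≈ 0.121569 > 0.04045 → ((0.121569+0.055)/1.055)^2.4 ≈ 0.013702
R_lin = 0.012983, G_lin = 0.262251, B_lin = 0.013702
L = 0.2126×R + 0.7152×G + 0.0722×B
L = 0.2126×0.012983 + 0.7152×0.262251 + 0.0722×0.013702
L ≈ 0.191311


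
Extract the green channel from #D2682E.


Color: #D2682E
R = D2 = 210
G = 68 = 104
B = 2E = 46
Green = 104


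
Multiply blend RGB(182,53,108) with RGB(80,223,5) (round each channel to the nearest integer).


Multiply: C = A×B/255, rounded to nearest integer
R: 182×80/255 = 14560/255 ≈ 57.098 → 57
G: 53×223/255 = 11819/255 ≈ 46.349 → 46
B: 108×5/255 = 540/255 ≈ 2.118 → 2
= RGB(57, 46, 2)


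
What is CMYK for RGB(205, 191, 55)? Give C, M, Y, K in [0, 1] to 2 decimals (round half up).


R'=205/255≈0.8039, G'=191/255≈0.7490, B'=55/255≈0.2157
K = 1 - max(R',G',B') = 1 - 205/255 = 50/255 = 0.19607… → 0.20
(1-R'-K)/(1-K) simplifies to (max-R)/max with max = 205:
C = (205-205)/205 = 0/205 = 0 → 0.00
M = (205-191)/205 = 14/205 = 0.06829… → 0.07
Y = (205-55)/205 = 150/205 = 0.73170… → 0.73
= CMYK(0.00, 0.07, 0.73, 0.20)


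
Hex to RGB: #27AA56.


27 → 39 (R)
AA → 170 (G)
56 → 86 (B)
= RGB(39, 170, 86)


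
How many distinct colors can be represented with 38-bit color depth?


Colors = 2^bits = 2^38
= 274,877,906,944 colors


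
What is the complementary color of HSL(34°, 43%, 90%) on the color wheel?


Complement = opposite side of color wheel = hue + 180°
H' = (34 + 180) mod 360 = 214°
S and L unchanged.
= HSL(214°, 43%, 90%)


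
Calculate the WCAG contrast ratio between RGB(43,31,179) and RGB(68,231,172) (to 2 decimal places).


Linearize each sRGB channel c=v/255: c/12.92 if c ≤ 0.04045 else ((c+0.055)/1.055)^2.4
L = 0.2126×R_lin + 0.7152×G_lin + 0.0722×B_lin
Color 1 (43,31,179):
  R=43: 43/255≈0.1686 > 0.04045 → ((0.1686+0.055)/1.055)^2.4 ≈ 0.02416
  G=31: 31/255≈0.1216 > 0.04045 → ((0.1216+0.055)/1.055)^2.4 ≈ 0.01370
  B=179: 179/255≈0.7020 > 0.04045 → ((0.7020+0.055)/1.055)^2.4 ≈ 0.45079
  L1 = 0.2126×0.02416 + 0.7152×0.01370 + 0.0722×0.45079 ≈ 0.04748
Color 2 (68,231,172):
  R=68: 68/255≈0.2667 > 0.04045 → ((0.2667+0.055)/1.055)^2.4 ≈ 0.05781
  G=231: 231/255≈0.9059 > 0.04045 → ((0.9059+0.055)/1.055)^2.4 ≈ 0.79910
  B=172: 172/255≈0.6745 > 0.04045 → ((0.6745+0.055)/1.055)^2.4 ≈ 0.41254
  L2 = 0.2126×0.05781 + 0.7152×0.79910 + 0.0722×0.41254 ≈ 0.61359
Lighter = 0.61359, Darker = 0.04748
Ratio = (L_lighter + 0.05) / (L_darker + 0.05)
Ratio = (0.61359 + 0.05) / (0.04748 + 0.05) = 0.66359 / 0.09748 ≈ 6.8073
Ratio ≈ 6.81:1


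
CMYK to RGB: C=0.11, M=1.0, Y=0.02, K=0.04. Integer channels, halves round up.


R = 255 × (1-C) × (1-K) = 255 × 0.89 × 0.96 = 217.872 → 218
G = 255 × (1-M) × (1-K) = 255 × 0.00 × 0.96 = 0
B = 255 × (1-Y) × (1-K) = 255 × 0.98 × 0.96 = 239.904 → 240
= RGB(218, 0, 240)


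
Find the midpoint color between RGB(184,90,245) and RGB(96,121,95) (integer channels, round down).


Midpoint: each channel = ⌊(C₁+C₂)/2⌋
R: ⌊(184+96)/2⌋ = 140
G: ⌊(90+121)/2⌋ = 105
B: ⌊(245+95)/2⌋ = 170
= RGB(140, 105, 170)


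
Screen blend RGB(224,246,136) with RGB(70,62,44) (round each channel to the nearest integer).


Screen: C = 255 - (255-A)×(255-B)/255, rounded to nearest integer
R: 255 - (255-224)×(255-70)/255 = 255 - 5735/255 ≈ 255 - 22.490 = 232.510 → 233
G: 255 - (255-246)×(255-62)/255 = 255 - 1737/255 ≈ 255 - 6.812 = 248.188 → 248
B: 255 - (255-136)×(255-44)/255 = 255 - 25109/255 ≈ 255 - 98.467 = 156.533 → 157
= RGB(233, 248, 157)


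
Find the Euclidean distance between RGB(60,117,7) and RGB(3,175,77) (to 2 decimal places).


d = √[(R₁-R₂)² + (G₁-G₂)² + (B₁-B₂)²]
d = √[(60-3)² + (117-175)² + (7-77)²]
d = √[3249 + 3364 + 4900]
d = √11513
d ≈ 107.30


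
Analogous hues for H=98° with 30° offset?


Base hue: 98°
Left analog: (98 - 30) mod 360 = 68°
Right analog: (98 + 30) mod 360 = 128°
Analogous hues = 68° and 128°


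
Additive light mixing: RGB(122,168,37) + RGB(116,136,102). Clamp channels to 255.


Additive: each channel = min(255, C₁+C₂)
R: 122+116 = 238 → 238
G: 168+136 = 304 → 255
B: 37+102 = 139 → 139
= RGB(238, 255, 139)


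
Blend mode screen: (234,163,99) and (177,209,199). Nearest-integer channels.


Screen: C = 255 - (255-A)×(255-B)/255, rounded to nearest integer
R: 255 - (255-234)×(255-177)/255 = 255 - 1638/255 ≈ 255 - 6.424 = 248.576 → 249
G: 255 - (255-163)×(255-209)/255 = 255 - 4232/255 ≈ 255 - 16.596 = 238.404 → 238
B: 255 - (255-99)×(255-199)/255 = 255 - 8736/255 ≈ 255 - 34.259 = 220.741 → 221
= RGB(249, 238, 221)


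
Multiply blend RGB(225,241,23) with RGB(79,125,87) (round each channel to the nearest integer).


Multiply: C = A×B/255, rounded to nearest integer
R: 225×79/255 = 17775/255 ≈ 69.706 → 70
G: 241×125/255 = 30125/255 ≈ 118.137 → 118
B: 23×87/255 = 2001/255 ≈ 7.847 → 8
= RGB(70, 118, 8)


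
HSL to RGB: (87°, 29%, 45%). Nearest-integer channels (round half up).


H=87°, S=0.29, L=0.45
C = (1-|2L-1|)×S = (1-|-0.10|)×0.29 = 0.261
H' = H/60 = 87/60 ≈ 1.4500; X = C×(1-|H' mod 2 - 1|) = 0.14355
m = L - C/2 = 0.45 - 0.1305 = 0.3195
Sector ⌊H'⌋ = 1 → (R',G',B') = (0.14355, 0.261, 0.0)
RGB = ((R'+m)×255, (G'+m)×255, (B'+m)×255) = (118.07775, 148.0275, 81.4725)
Round half up → RGB(118, 148, 81)


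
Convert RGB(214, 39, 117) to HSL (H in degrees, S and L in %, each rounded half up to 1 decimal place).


Normalize: R'=214/255≈0.8392, G'=39/255≈0.1529, B'=117/255≈0.4588
Max=214/255, Min=39/255, Δ=Max-Min=175/255
L = (Max+Min)/2 = (214+39)/510 = 253/510 = 0.49607… → L = 49.6%
L ≤ 0.5 → S = Δ/(Max+Min) = 175/(214+39) = 175/253 = 0.69169… → S = 69.2%
(the 1/255 factors cancel in S and H, so raw channel differences can be used)
Max is R' → H = 60 × (((G-B)/Δ) mod 6) = 60 × (((39-117)/175) mod 6)
  (-78)/175 = -0.4457…; negative, so add 6 → 5.5542…
  H = 60 × 5.5542… = 333.257…° → H = 333.3°
= HSL(333.3°, 69.2%, 49.6%)


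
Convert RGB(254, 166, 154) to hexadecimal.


R = 254 → FE (hex)
G = 166 → A6 (hex)
B = 154 → 9A (hex)
Hex = #FEA69A


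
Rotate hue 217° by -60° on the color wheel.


New hue = (H + rotation) mod 360
New hue = (217 -60) mod 360
= 157 mod 360
= 157°


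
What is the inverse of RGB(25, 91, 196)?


Invert: (255-R, 255-G, 255-B)
R: 255-25 = 230
G: 255-91 = 164
B: 255-196 = 59
= RGB(230, 164, 59)


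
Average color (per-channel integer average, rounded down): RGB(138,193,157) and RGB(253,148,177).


Midpoint: each channel = ⌊(C₁+C₂)/2⌋
R: ⌊(138+253)/2⌋ = 195
G: ⌊(193+148)/2⌋ = 170
B: ⌊(157+177)/2⌋ = 167
= RGB(195, 170, 167)


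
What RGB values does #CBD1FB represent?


CB → 203 (R)
D1 → 209 (G)
FB → 251 (B)
= RGB(203, 209, 251)


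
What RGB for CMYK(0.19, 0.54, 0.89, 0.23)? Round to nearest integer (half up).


R = 255 × (1-C) × (1-K) = 255 × 0.81 × 0.77 = 159.0435 → 159
G = 255 × (1-M) × (1-K) = 255 × 0.46 × 0.77 = 90.321 → 90
B = 255 × (1-Y) × (1-K) = 255 × 0.11 × 0.77 = 21.5985 → 22
= RGB(159, 90, 22)


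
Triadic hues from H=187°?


Triadic: equally spaced at 120° intervals
H1 = 187°
H2 = (187 + 120) mod 360 = 307°
H3 = (187 + 240) mod 360 = 67°
Triadic = 187°, 307°, 67°


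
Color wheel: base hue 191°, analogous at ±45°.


Base hue: 191°
Left analog: (191 - 45) mod 360 = 146°
Right analog: (191 + 45) mod 360 = 236°
Analogous hues = 146° and 236°


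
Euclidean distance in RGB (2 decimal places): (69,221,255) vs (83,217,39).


d = √[(R₁-R₂)² + (G₁-G₂)² + (B₁-B₂)²]
d = √[(69-83)² + (221-217)² + (255-39)²]
d = √[196 + 16 + 46656]
d = √46868
d ≈ 216.49


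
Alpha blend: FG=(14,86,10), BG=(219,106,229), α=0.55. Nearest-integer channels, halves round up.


C = α×F + (1-α)×B, with 1-α = 0.45
R: 0.55×14 + 0.45×219 = 7.70 + 98.55 = 106.25 → 106
G: 0.55×86 + 0.45×106 = 47.30 + 47.70 = 95.00 → 95
B: 0.55×10 + 0.45×229 = 5.50 + 103.05 = 108.55 → 109
= RGB(106, 95, 109)


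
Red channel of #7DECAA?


Color: #7DECAA
R = 7D = 125
G = EC = 236
B = AA = 170
Red = 125


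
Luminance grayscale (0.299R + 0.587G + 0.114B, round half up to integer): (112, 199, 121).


Gray = 0.299×R + 0.587×G + 0.114×B
Gray = 0.299×112 + 0.587×199 + 0.114×121
Gray = 33.488 + 116.813 + 13.794
Gray = 164.095 → round half up → 164
Gray = 164


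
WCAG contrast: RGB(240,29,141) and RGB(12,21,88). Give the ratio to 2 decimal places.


Linearize each sRGB channel c=v/255: c/12.92 if c ≤ 0.04045 else ((c+0.055)/1.055)^2.4
L = 0.2126×R_lin + 0.7152×G_lin + 0.0722×B_lin
Color 1 (240,29,141):
  R=240: 240/255≈0.9412 > 0.04045 → ((0.9412+0.055)/1.055)^2.4 ≈ 0.87137
  G=29: 29/255≈0.1137 > 0.04045 → ((0.1137+0.055)/1.055)^2.4 ≈ 0.01229
  B=141: 141/255≈0.5529 > 0.04045 → ((0.5529+0.055)/1.055)^2.4 ≈ 0.26636
  L1 = 0.2126×0.87137 + 0.7152×0.01229 + 0.0722×0.26636 ≈ 0.21327
Color 2 (12,21,88):
  R=12: 12/255≈0.0471 > 0.04045 → ((0.0471+0.055)/1.055)^2.4 ≈ 0.00368
  G=21: 21/255≈0.0824 > 0.04045 → ((0.0824+0.055)/1.055)^2.4 ≈ 0.00750
  B=88: 88/255≈0.3451 > 0.04045 → ((0.3451+0.055)/1.055)^2.4 ≈ 0.09759
  L2 = 0.2126×0.00368 + 0.7152×0.00750 + 0.0722×0.09759 ≈ 0.01319
Lighter = 0.21327, Darker = 0.01319
Ratio = (L_lighter + 0.05) / (L_darker + 0.05)
Ratio = (0.21327 + 0.05) / (0.01319 + 0.05) = 0.26327 / 0.06319 ≈ 4.1663
Ratio ≈ 4.17:1


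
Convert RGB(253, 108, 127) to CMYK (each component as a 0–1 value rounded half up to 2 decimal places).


R'=253/255≈0.9922, G'=108/255≈0.4235, B'=127/255≈0.4980
K = 1 - max(R',G',B') = 1 - 253/255 = 2/255 = 0.00784… → 0.01
(1-R'-K)/(1-K) simplifies to (max-R)/max with max = 253:
C = (253-253)/253 = 0/253 = 0 → 0.00
M = (253-108)/253 = 145/253 = 0.57312… → 0.57
Y = (253-127)/253 = 126/253 = 0.49802… → 0.50
= CMYK(0.00, 0.57, 0.50, 0.01)


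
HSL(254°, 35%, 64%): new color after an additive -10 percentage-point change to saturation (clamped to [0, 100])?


Original S = 35%
Adjustment = -10 percentage points
New S = 35 + (-10) = 25
Clamp to [0, 100] → 25
= HSL(254°, 25%, 64%)


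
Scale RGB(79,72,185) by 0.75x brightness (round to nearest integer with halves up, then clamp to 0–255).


Multiply each channel by 0.75, round half up, clamp to [0, 255]
R: 79×0.75 = 59.25 → round → 59
G: 72×0.75 = 54
B: 185×0.75 = 138.75 → round → 139
= RGB(59, 54, 139)


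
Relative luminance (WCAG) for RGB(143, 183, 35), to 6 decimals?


Linearize each channel (sRGB transfer function): c = v/255; c_lin = c/12.92 if c ≤ 0.04045, else ((c+0.055)/1.055)^2.4
  R: 143/255 ≈ 0.560784 > 0.04045 → ((0.560784+0.055)/1.055)^2.4 ≈ 0.274677
  G: 183/255 ≈ 0.717647 > 0.04045 → ((0.717647+0.055)/1.055)^2.4 ≈ 0.473531
  B: 35/255 ≈ 0.137255 > 0.04045 → ((0.137255+0.055)/1.055)^2.4 ≈ 0.016807
R_lin = 0.274677, G_lin = 0.473531, B_lin = 0.016807
L = 0.2126×R + 0.7152×G + 0.0722×B
L = 0.2126×0.274677 + 0.7152×0.473531 + 0.0722×0.016807
L ≈ 0.398280


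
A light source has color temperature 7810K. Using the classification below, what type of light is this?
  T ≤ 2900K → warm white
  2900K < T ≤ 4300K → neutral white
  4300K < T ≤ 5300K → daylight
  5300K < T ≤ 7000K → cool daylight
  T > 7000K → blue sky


Temperature: 7810K
7810K > 7000K → blue sky
Classification: blue sky


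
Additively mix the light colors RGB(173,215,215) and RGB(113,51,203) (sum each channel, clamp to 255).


Additive: each channel = min(255, C₁+C₂)
R: 173+113 = 286 → 255
G: 215+51 = 266 → 255
B: 215+203 = 418 → 255
= RGB(255, 255, 255)


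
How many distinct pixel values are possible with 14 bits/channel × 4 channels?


Total bits = 14 bits/channel × 4 channels = 56 bits
Distinct pixel values = 2^56
= 72,057,594,037,927,936 pixel values


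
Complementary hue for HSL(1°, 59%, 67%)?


Complement = opposite side of color wheel = hue + 180°
H' = (1 + 180) mod 360 = 181°
S and L unchanged.
= HSL(181°, 59%, 67%)


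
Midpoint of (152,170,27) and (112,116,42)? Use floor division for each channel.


Midpoint: each channel = ⌊(C₁+C₂)/2⌋
R: ⌊(152+112)/2⌋ = 132
G: ⌊(170+116)/2⌋ = 143
B: ⌊(27+42)/2⌋ = 34
= RGB(132, 143, 34)


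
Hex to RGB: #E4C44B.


E4 → 228 (R)
C4 → 196 (G)
4B → 75 (B)
= RGB(228, 196, 75)


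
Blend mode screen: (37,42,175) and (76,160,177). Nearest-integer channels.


Screen: C = 255 - (255-A)×(255-B)/255, rounded to nearest integer
R: 255 - (255-37)×(255-76)/255 = 255 - 39022/255 ≈ 255 - 153.027 = 101.973 → 102
G: 255 - (255-42)×(255-160)/255 = 255 - 20235/255 ≈ 255 - 79.353 = 175.647 → 176
B: 255 - (255-175)×(255-177)/255 = 255 - 6240/255 ≈ 255 - 24.471 = 230.529 → 231
= RGB(102, 176, 231)


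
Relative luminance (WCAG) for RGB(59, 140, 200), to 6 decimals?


Linearize each channel (sRGB transfer function): c = v/255; c_lin = c/12.92 if c ≤ 0.04045, else ((c+0.055)/1.055)^2.4
  R: 59/255 ≈ 0.231373 > 0.04045 → ((0.231373+0.055)/1.055)^2.4 ≈ 0.043735
  G: 140/255 ≈ 0.549020 > 0.04045 → ((0.549020+0.055)/1.055)^2.4 ≈ 0.262251
  B: 200/255 ≈ 0.784314 > 0.04045 → ((0.784314+0.055)/1.055)^2.4 ≈ 0.577580
R_lin = 0.043735, G_lin = 0.262251, B_lin = 0.577580
L = 0.2126×R + 0.7152×G + 0.0722×B
L = 0.2126×0.043735 + 0.7152×0.262251 + 0.0722×0.577580
L ≈ 0.238561


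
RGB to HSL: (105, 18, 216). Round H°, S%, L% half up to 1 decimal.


Normalize: R'=105/255≈0.4118, G'=18/255≈0.0706, B'=216/255≈0.8471
Max=216/255, Min=18/255, Δ=Max-Min=198/255
L = (Max+Min)/2 = (216+18)/510 = 234/510 = 0.45882… → L = 45.9%
L ≤ 0.5 → S = Δ/(Max+Min) = 198/(216+18) = 198/234 = 0.84615… → S = 84.6%
(the 1/255 factors cancel in S and H, so raw channel differences can be used)
Max is B' → H = 60 × ((R-G)/Δ + 4) = 60 × ((105-18)/198 + 4)
  87/198 + 4 = 0.4393… + 4 = 4.4393…
  H = 60 × 4.4393… = 266.363…° → H = 266.4°
= HSL(266.4°, 84.6%, 45.9%)


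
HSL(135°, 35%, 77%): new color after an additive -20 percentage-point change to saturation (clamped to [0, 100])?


Original S = 35%
Adjustment = -20 percentage points
New S = 35 + (-20) = 15
Clamp to [0, 100] → 15
= HSL(135°, 15%, 77%)


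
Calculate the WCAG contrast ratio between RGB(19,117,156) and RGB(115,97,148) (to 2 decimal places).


Linearize each sRGB channel c=v/255: c/12.92 if c ≤ 0.04045 else ((c+0.055)/1.055)^2.4
L = 0.2126×R_lin + 0.7152×G_lin + 0.0722×B_lin
Color 1 (19,117,156):
  R=19: 19/255≈0.0745 > 0.04045 → ((0.0745+0.055)/1.055)^2.4 ≈ 0.00651
  G=117: 117/255≈0.4588 > 0.04045 → ((0.4588+0.055)/1.055)^2.4 ≈ 0.17789
  B=156: 156/255≈0.6118 > 0.04045 → ((0.6118+0.055)/1.055)^2.4 ≈ 0.33245
  L1 = 0.2126×0.00651 + 0.7152×0.17789 + 0.0722×0.33245 ≈ 0.15261
Color 2 (115,97,148):
  R=115: 115/255≈0.4510 > 0.04045 → ((0.4510+0.055)/1.055)^2.4 ≈ 0.17144
  G=97: 97/255≈0.3804 > 0.04045 → ((0.3804+0.055)/1.055)^2.4 ≈ 0.11954
  B=148: 148/255≈0.5804 > 0.04045 → ((0.5804+0.055)/1.055)^2.4 ≈ 0.29614
  L2 = 0.2126×0.17144 + 0.7152×0.11954 + 0.0722×0.29614 ≈ 0.14332
Lighter = 0.15261, Darker = 0.14332
Ratio = (L_lighter + 0.05) / (L_darker + 0.05)
Ratio = (0.15261 + 0.05) / (0.14332 + 0.05) = 0.20261 / 0.19332 ≈ 1.0481
Ratio ≈ 1.05:1


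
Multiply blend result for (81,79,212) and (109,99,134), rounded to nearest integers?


Multiply: C = A×B/255, rounded to nearest integer
R: 81×109/255 = 8829/255 ≈ 34.624 → 35
G: 79×99/255 = 7821/255 ≈ 30.671 → 31
B: 212×134/255 = 28408/255 ≈ 111.404 → 111
= RGB(35, 31, 111)


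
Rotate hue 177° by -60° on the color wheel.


New hue = (H + rotation) mod 360
New hue = (177 -60) mod 360
= 117 mod 360
= 117°


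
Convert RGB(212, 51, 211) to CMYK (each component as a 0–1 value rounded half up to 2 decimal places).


R'=212/255≈0.8314, G'=51/255≈0.2000, B'=211/255≈0.8275
K = 1 - max(R',G',B') = 1 - 212/255 = 43/255 = 0.16862… → 0.17
(1-R'-K)/(1-K) simplifies to (max-R)/max with max = 212:
C = (212-212)/212 = 0/212 = 0 → 0.00
M = (212-51)/212 = 161/212 = 0.75943… → 0.76
Y = (212-211)/212 = 1/212 = 0.00471… → 0.00
= CMYK(0.00, 0.76, 0.00, 0.17)


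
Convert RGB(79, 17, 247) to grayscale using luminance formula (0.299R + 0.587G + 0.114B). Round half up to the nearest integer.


Gray = 0.299×R + 0.587×G + 0.114×B
Gray = 0.299×79 + 0.587×17 + 0.114×247
Gray = 23.621 + 9.979 + 28.158
Gray = 61.758 → round half up → 62
Gray = 62


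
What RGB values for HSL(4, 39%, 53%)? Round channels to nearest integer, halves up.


H=4°, S=0.39, L=0.53
C = (1-|2L-1|)×S = (1-|0.06|)×0.39 = 0.3666
H' = H/60 = 4/60 ≈ 0.0667; X = C×(1-|H' mod 2 - 1|) = 0.02444
m = L - C/2 = 0.53 - 0.1833 = 0.3467
Sector ⌊H'⌋ = 0 → (R',G',B') = (0.3666, 0.02444, 0.0)
RGB = ((R'+m)×255, (G'+m)×255, (B'+m)×255) = (181.8915, 94.6407, 88.4085)
Round half up → RGB(182, 95, 88)


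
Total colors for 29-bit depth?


Colors = 2^bits = 2^29
= 536,870,912 colors


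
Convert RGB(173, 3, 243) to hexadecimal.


R = 173 → AD (hex)
G = 3 → 03 (hex)
B = 243 → F3 (hex)
Hex = #AD03F3


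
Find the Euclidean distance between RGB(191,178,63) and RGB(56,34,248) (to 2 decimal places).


d = √[(R₁-R₂)² + (G₁-G₂)² + (B₁-B₂)²]
d = √[(191-56)² + (178-34)² + (63-248)²]
d = √[18225 + 20736 + 34225]
d = √73186
d ≈ 270.53


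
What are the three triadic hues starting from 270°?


Triadic: equally spaced at 120° intervals
H1 = 270°
H2 = (270 + 120) mod 360 = 30°
H3 = (270 + 240) mod 360 = 150°
Triadic = 270°, 30°, 150°


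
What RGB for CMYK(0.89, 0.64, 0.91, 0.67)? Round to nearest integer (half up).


R = 255 × (1-C) × (1-K) = 255 × 0.11 × 0.33 = 9.2565 → 9
G = 255 × (1-M) × (1-K) = 255 × 0.36 × 0.33 = 30.294 → 30
B = 255 × (1-Y) × (1-K) = 255 × 0.09 × 0.33 = 7.5735 → 8
= RGB(9, 30, 8)


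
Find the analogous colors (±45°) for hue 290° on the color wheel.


Base hue: 290°
Left analog: (290 - 45) mod 360 = 245°
Right analog: (290 + 45) mod 360 = 335°
Analogous hues = 245° and 335°


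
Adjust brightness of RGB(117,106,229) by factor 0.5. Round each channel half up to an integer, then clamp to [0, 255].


Multiply each channel by 0.5, round half up, clamp to [0, 255]
R: 117×0.5 = 58.5 → round → 59
G: 106×0.5 = 53
B: 229×0.5 = 114.5 → round → 115
= RGB(59, 53, 115)


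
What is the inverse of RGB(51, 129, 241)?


Invert: (255-R, 255-G, 255-B)
R: 255-51 = 204
G: 255-129 = 126
B: 255-241 = 14
= RGB(204, 126, 14)


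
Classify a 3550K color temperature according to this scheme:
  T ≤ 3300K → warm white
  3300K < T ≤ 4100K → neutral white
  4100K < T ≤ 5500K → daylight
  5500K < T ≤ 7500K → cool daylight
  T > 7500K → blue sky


Temperature: 3550K
3300K < 3550K ≤ 4100K → neutral white
Classification: neutral white


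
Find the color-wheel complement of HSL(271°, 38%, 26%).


Complement = opposite side of color wheel = hue + 180°
H' = (271 + 180) mod 360 = 91°
S and L unchanged.
= HSL(91°, 38%, 26%)


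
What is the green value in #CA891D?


Color: #CA891D
R = CA = 202
G = 89 = 137
B = 1D = 29
Green = 137


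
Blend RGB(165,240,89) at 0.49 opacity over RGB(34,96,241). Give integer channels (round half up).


C = α×F + (1-α)×B, with 1-α = 0.51
R: 0.49×165 + 0.51×34 = 80.85 + 17.34 = 98.19 → 98
G: 0.49×240 + 0.51×96 = 117.60 + 48.96 = 166.56 → 167
B: 0.49×89 + 0.51×241 = 43.61 + 122.91 = 166.52 → 167
= RGB(98, 167, 167)


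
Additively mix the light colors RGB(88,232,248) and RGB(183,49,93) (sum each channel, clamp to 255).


Additive: each channel = min(255, C₁+C₂)
R: 88+183 = 271 → 255
G: 232+49 = 281 → 255
B: 248+93 = 341 → 255
= RGB(255, 255, 255)


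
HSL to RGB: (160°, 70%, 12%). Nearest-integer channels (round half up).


H=160°, S=0.70, L=0.12
C = (1-|2L-1|)×S = (1-|-0.76|)×0.70 = 0.168
H' = H/60 = 160/60 ≈ 2.6667; X = C×(1-|H' mod 2 - 1|) = 0.112
m = L - C/2 = 0.12 - 0.084 = 0.036
Sector ⌊H'⌋ = 2 → (R',G',B') = (0.0, 0.168, 0.112)
RGB = ((R'+m)×255, (G'+m)×255, (B'+m)×255) = (9.18, 52.02, 37.74)
Round half up → RGB(9, 52, 38)


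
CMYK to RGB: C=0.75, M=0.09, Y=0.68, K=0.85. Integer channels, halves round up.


R = 255 × (1-C) × (1-K) = 255 × 0.25 × 0.15 = 9.5625 → 10
G = 255 × (1-M) × (1-K) = 255 × 0.91 × 0.15 = 34.8075 → 35
B = 255 × (1-Y) × (1-K) = 255 × 0.32 × 0.15 = 12.24 → 12
= RGB(10, 35, 12)


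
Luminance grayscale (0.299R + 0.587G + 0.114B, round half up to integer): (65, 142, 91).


Gray = 0.299×R + 0.587×G + 0.114×B
Gray = 0.299×65 + 0.587×142 + 0.114×91
Gray = 19.435 + 83.354 + 10.374
Gray = 113.163 → round half up → 113
Gray = 113


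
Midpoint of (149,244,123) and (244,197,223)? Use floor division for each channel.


Midpoint: each channel = ⌊(C₁+C₂)/2⌋
R: ⌊(149+244)/2⌋ = 196
G: ⌊(244+197)/2⌋ = 220
B: ⌊(123+223)/2⌋ = 173
= RGB(196, 220, 173)


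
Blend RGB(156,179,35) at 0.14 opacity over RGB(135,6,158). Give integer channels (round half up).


C = α×F + (1-α)×B, with 1-α = 0.86
R: 0.14×156 + 0.86×135 = 21.84 + 116.10 = 137.94 → 138
G: 0.14×179 + 0.86×6 = 25.06 + 5.16 = 30.22 → 30
B: 0.14×35 + 0.86×158 = 4.90 + 135.88 = 140.78 → 141
= RGB(138, 30, 141)


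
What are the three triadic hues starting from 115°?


Triadic: equally spaced at 120° intervals
H1 = 115°
H2 = (115 + 120) mod 360 = 235°
H3 = (115 + 240) mod 360 = 355°
Triadic = 115°, 235°, 355°


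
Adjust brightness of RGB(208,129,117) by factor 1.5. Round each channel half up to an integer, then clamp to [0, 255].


Multiply each channel by 1.5, round half up, clamp to [0, 255]
R: 208×1.5 = 312 → clamp → 255
G: 129×1.5 = 193.5 → round → 194
B: 117×1.5 = 175.5 → round → 176
= RGB(255, 194, 176)


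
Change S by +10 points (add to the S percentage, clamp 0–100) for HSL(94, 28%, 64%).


Original S = 28%
Adjustment = +10 percentage points
New S = 28 + (10) = 38
Clamp to [0, 100] → 38
= HSL(94°, 38%, 64%)


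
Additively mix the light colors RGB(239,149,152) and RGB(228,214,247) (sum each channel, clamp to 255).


Additive: each channel = min(255, C₁+C₂)
R: 239+228 = 467 → 255
G: 149+214 = 363 → 255
B: 152+247 = 399 → 255
= RGB(255, 255, 255)


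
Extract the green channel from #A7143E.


Color: #A7143E
R = A7 = 167
G = 14 = 20
B = 3E = 62
Green = 20


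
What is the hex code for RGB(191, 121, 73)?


R = 191 → BF (hex)
G = 121 → 79 (hex)
B = 73 → 49 (hex)
Hex = #BF7949


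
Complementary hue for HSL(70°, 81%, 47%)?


Complement = opposite side of color wheel = hue + 180°
H' = (70 + 180) mod 360 = 250°
S and L unchanged.
= HSL(250°, 81%, 47%)


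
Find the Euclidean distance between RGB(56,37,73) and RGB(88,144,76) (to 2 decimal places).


d = √[(R₁-R₂)² + (G₁-G₂)² + (B₁-B₂)²]
d = √[(56-88)² + (37-144)² + (73-76)²]
d = √[1024 + 11449 + 9]
d = √12482
d ≈ 111.72


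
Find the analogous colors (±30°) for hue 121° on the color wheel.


Base hue: 121°
Left analog: (121 - 30) mod 360 = 91°
Right analog: (121 + 30) mod 360 = 151°
Analogous hues = 91° and 151°


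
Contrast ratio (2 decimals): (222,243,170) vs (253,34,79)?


Linearize each sRGB channel c=v/255: c/12.92 if c ≤ 0.04045 else ((c+0.055)/1.055)^2.4
L = 0.2126×R_lin + 0.7152×G_lin + 0.0722×B_lin
Color 1 (222,243,170):
  R=222: 222/255≈0.8706 > 0.04045 → ((0.8706+0.055)/1.055)^2.4 ≈ 0.73046
  G=243: 243/255≈0.9529 > 0.04045 → ((0.9529+0.055)/1.055)^2.4 ≈ 0.89627
  B=170: 170/255≈0.6667 > 0.04045 → ((0.6667+0.055)/1.055)^2.4 ≈ 0.40198
  L1 = 0.2126×0.73046 + 0.7152×0.89627 + 0.0722×0.40198 ≈ 0.82533
Color 2 (253,34,79):
  R=253: 253/255≈0.9922 > 0.04045 → ((0.9922+0.055)/1.055)^2.4 ≈ 0.98225
  G=34: 34/255≈0.1333 > 0.04045 → ((0.1333+0.055)/1.055)^2.4 ≈ 0.01600
  B=79: 79/255≈0.3098 > 0.04045 → ((0.3098+0.055)/1.055)^2.4 ≈ 0.07819
  L2 = 0.2126×0.98225 + 0.7152×0.01600 + 0.0722×0.07819 ≈ 0.22591
Lighter = 0.82533, Darker = 0.22591
Ratio = (L_lighter + 0.05) / (L_darker + 0.05)
Ratio = (0.82533 + 0.05) / (0.22591 + 0.05) = 0.87533 / 0.27591 ≈ 3.1725
Ratio ≈ 3.17:1


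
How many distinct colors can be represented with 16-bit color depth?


Colors = 2^bits = 2^16
= 65,536 colors


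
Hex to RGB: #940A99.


94 → 148 (R)
0A → 10 (G)
99 → 153 (B)
= RGB(148, 10, 153)


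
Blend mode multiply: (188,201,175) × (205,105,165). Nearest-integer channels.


Multiply: C = A×B/255, rounded to nearest integer
R: 188×205/255 = 38540/255 ≈ 151.137 → 151
G: 201×105/255 = 21105/255 ≈ 82.765 → 83
B: 175×165/255 = 28875/255 ≈ 113.235 → 113
= RGB(151, 83, 113)


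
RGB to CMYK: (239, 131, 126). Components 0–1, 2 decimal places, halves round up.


R'=239/255≈0.9373, G'=131/255≈0.5137, B'=126/255≈0.4941
K = 1 - max(R',G',B') = 1 - 239/255 = 16/255 = 0.06274… → 0.06
(1-R'-K)/(1-K) simplifies to (max-R)/max with max = 239:
C = (239-239)/239 = 0/239 = 0 → 0.00
M = (239-131)/239 = 108/239 = 0.45188… → 0.45
Y = (239-126)/239 = 113/239 = 0.47280… → 0.47
= CMYK(0.00, 0.45, 0.47, 0.06)


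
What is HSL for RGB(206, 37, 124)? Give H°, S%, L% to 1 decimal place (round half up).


Normalize: R'=206/255≈0.8078, G'=37/255≈0.1451, B'=124/255≈0.4863
Max=206/255, Min=37/255, Δ=Max-Min=169/255
L = (Max+Min)/2 = (206+37)/510 = 243/510 = 0.47647… → L = 47.6%
L ≤ 0.5 → S = Δ/(Max+Min) = 169/(206+37) = 169/243 = 0.69547… → S = 69.5%
(the 1/255 factors cancel in S and H, so raw channel differences can be used)
Max is R' → H = 60 × (((G-B)/Δ) mod 6) = 60 × (((37-124)/169) mod 6)
  (-87)/169 = -0.5147…; negative, so add 6 → 5.4852…
  H = 60 × 5.4852… = 329.112…° → H = 329.1°
= HSL(329.1°, 69.5%, 47.6%)


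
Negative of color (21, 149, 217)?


Invert: (255-R, 255-G, 255-B)
R: 255-21 = 234
G: 255-149 = 106
B: 255-217 = 38
= RGB(234, 106, 38)


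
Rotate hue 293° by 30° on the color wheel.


New hue = (H + rotation) mod 360
New hue = (293 + 30) mod 360
= 323 mod 360
= 323°


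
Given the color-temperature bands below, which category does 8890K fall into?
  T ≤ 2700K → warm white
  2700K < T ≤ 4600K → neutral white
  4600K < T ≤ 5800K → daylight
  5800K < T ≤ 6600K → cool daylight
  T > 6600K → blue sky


Temperature: 8890K
8890K > 6600K → blue sky
Classification: blue sky


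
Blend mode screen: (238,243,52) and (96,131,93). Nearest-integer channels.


Screen: C = 255 - (255-A)×(255-B)/255, rounded to nearest integer
R: 255 - (255-238)×(255-96)/255 = 255 - 2703/255 ≈ 255 - 10.600 = 244.400 → 244
G: 255 - (255-243)×(255-131)/255 = 255 - 1488/255 ≈ 255 - 5.835 = 249.165 → 249
B: 255 - (255-52)×(255-93)/255 = 255 - 32886/255 ≈ 255 - 128.965 = 126.035 → 126
= RGB(244, 249, 126)


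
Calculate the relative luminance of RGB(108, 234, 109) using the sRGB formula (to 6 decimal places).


Linearize each channel (sRGB transfer function): c = v/255; c_lin = c/12.92 if c ≤ 0.04045, else ((c+0.055)/1.055)^2.4
  R: 108/255 ≈ 0.423529 > 0.04045 → ((0.423529+0.055)/1.055)^2.4 ≈ 0.149960
  G: 234/255 ≈ 0.917647 > 0.04045 → ((0.917647+0.055)/1.055)^2.4 ≈ 0.822786
  B: 109/255 ≈ 0.427451 > 0.04045 → ((0.427451+0.055)/1.055)^2.4 ≈ 0.152926
R_lin = 0.149960, G_lin = 0.822786, B_lin = 0.152926
L = 0.2126×R + 0.7152×G + 0.0722×B
L = 0.2126×0.149960 + 0.7152×0.822786 + 0.0722×0.152926
L ≈ 0.631379


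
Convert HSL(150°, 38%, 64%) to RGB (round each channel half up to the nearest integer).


H=150°, S=0.38, L=0.64
C = (1-|2L-1|)×S = (1-|0.28|)×0.38 = 0.2736
H' = H/60 = 150/60 ≈ 2.5000; X = C×(1-|H' mod 2 - 1|) = 0.1368
m = L - C/2 = 0.64 - 0.1368 = 0.5032
Sector ⌊H'⌋ = 2 → (R',G',B') = (0.0, 0.2736, 0.1368)
RGB = ((R'+m)×255, (G'+m)×255, (B'+m)×255) = (128.316, 198.084, 163.2)
Round half up → RGB(128, 198, 163)


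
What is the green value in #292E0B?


Color: #292E0B
R = 29 = 41
G = 2E = 46
B = 0B = 11
Green = 46


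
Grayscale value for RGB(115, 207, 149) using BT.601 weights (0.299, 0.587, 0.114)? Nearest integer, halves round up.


Gray = 0.299×R + 0.587×G + 0.114×B
Gray = 0.299×115 + 0.587×207 + 0.114×149
Gray = 34.385 + 121.509 + 16.986
Gray = 172.880 → round half up → 173
Gray = 173


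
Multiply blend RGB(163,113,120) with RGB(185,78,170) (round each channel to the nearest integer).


Multiply: C = A×B/255, rounded to nearest integer
R: 163×185/255 = 30155/255 ≈ 118.255 → 118
G: 113×78/255 = 8814/255 ≈ 34.565 → 35
B: 120×170/255 = 20400/255 ≈ 80.000 → 80
= RGB(118, 35, 80)


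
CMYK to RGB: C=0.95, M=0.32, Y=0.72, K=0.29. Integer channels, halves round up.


R = 255 × (1-C) × (1-K) = 255 × 0.05 × 0.71 = 9.0525 → 9
G = 255 × (1-M) × (1-K) = 255 × 0.68 × 0.71 = 123.114 → 123
B = 255 × (1-Y) × (1-K) = 255 × 0.28 × 0.71 = 50.694 → 51
= RGB(9, 123, 51)


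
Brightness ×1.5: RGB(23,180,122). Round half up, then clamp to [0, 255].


Multiply each channel by 1.5, round half up, clamp to [0, 255]
R: 23×1.5 = 34.5 → round → 35
G: 180×1.5 = 270 → clamp → 255
B: 122×1.5 = 183
= RGB(35, 255, 183)
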